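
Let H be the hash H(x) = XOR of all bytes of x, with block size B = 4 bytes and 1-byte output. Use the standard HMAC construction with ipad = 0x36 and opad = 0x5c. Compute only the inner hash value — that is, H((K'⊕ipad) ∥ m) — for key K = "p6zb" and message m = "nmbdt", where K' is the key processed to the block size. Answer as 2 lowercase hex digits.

Key "p6zb" = 70 36 7a 62 is exactly B = 4 bytes: K' = 70 36 7a 62.
K' ⊕ ipad = 46 00 4c 54.
Inner input = 46 00 4c 54 ∥ 6e 6d 62 64 74.
Inner hash: XOR 46⊕00⊕4c⊕54⊕6e⊕6d⊕62⊕64⊕74 = 2f.

2f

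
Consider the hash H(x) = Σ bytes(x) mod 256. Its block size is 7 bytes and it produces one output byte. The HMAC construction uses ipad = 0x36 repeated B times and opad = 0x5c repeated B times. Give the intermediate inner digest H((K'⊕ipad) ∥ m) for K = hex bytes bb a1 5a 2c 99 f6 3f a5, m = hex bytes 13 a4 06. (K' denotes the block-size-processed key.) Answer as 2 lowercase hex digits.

64

Key hex bytes bb a1 5a 2c 99 f6 3f a5 is 8 bytes > B = 7, so hash it first: H(key) = 55, then zero-pad to 7 bytes: K' = 55 00 00 00 00 00 00.
K' ⊕ ipad = 63 36 36 36 36 36 36.
Inner input = 63 36 36 36 36 36 36 ∥ 13 a4 06.
Inner hash: sum = 99+54+54+54+54+54+54+19+164+6 = 612; mod 256 = 100 → 64.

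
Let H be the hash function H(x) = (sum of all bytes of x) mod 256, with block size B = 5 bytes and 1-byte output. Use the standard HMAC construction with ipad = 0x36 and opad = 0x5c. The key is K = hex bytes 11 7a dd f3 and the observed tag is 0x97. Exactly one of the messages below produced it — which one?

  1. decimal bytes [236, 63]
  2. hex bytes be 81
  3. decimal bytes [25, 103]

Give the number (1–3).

Key hex bytes 11 7a dd f3 is 4 bytes ≤ B = 5; zero-pad to 5 bytes: K' = 11 7a dd f3 00.
K' ⊕ ipad = 27 4c eb c5 36; K' ⊕ opad = 4d 26 81 af 5c.
m1: inner = H(27 4c eb c5 36 ec 3f) = 84; tag = H(4d 26 81 af 5c 84) = 83
m2: inner = H(27 4c eb c5 36 be 81) = 98; tag = H(4d 26 81 af 5c 98) = 97 ← matches
m3: inner = H(27 4c eb c5 36 19 67) = d9; tag = H(4d 26 81 af 5c d9) = d8

2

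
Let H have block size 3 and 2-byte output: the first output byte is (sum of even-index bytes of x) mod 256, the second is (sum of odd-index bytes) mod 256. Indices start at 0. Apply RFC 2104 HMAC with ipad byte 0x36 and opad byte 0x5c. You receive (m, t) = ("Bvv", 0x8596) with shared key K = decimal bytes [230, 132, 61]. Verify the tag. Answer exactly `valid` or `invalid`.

invalid

Key decimal bytes [230, 132, 61] = e6 84 3d is exactly B = 3 bytes: K' = e6 84 3d.
K' ⊕ ipad = d0 b2 0b; K' ⊕ opad = ba d8 61.
Inner hash: even-index sum = 337 mod 256 = 81; odd-index sum = 362 mod 256 = 106 → 51 6a.
Outer hash (recomputed tag): even-index sum = 389 mod 256 = 133; odd-index sum = 297 mod 256 = 41 → 85 29.
Recomputed tag = 8529; claimed = 8596 → mismatch.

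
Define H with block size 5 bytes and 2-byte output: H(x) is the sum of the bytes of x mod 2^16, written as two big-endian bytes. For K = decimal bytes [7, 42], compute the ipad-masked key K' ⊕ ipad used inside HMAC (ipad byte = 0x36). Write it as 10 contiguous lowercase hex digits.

Key decimal bytes [7, 42] = 07 2a is 2 bytes ≤ B = 5; zero-pad to 5 bytes: K' = 07 2a 00 00 00.
XOR each byte with 0x36: 07⊕36=31, 2a⊕36=1c, 00⊕36=36, 00⊕36=36, 00⊕36=36.

311c363636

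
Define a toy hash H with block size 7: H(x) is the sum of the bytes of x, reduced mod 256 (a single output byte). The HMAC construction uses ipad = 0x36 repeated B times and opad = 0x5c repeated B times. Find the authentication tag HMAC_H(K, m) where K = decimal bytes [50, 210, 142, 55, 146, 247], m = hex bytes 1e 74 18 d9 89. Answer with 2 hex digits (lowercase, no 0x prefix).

Key decimal bytes [50, 210, 142, 55, 146, 247] = 32 d2 8e 37 92 f7 is 6 bytes ≤ B = 7; zero-pad to 7 bytes: K' = 32 d2 8e 37 92 f7 00.
K' ⊕ ipad = 04 e4 b8 01 a4 c1 36.  K' ⊕ opad = 6e 8e d2 6b ce ab 5c.
Inner input = (K'⊕ipad) ∥ m = 04 e4 b8 01 a4 c1 36 ∥ 1e 74 18 d9 89.
Inner hash: sum = 4+228+184+1+164+193+54+30+116+24+217+137 = 1352; mod 256 = 72 → 48.
Outer input = (K'⊕opad) ∥ inner = 6e 8e d2 6b ce ab 5c ∥ 48.
Outer hash (tag): sum = 110+142+210+107+206+171+92+72 = 1110; mod 256 = 86 → 56.

56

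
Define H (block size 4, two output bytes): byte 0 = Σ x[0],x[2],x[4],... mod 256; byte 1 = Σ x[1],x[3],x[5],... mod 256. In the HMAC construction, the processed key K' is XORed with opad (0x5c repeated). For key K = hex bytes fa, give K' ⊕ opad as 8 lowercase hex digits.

a65c5c5c

Key hex bytes fa is 1 byte ≤ B = 4; zero-pad to 4 bytes: K' = fa 00 00 00.
XOR each byte with 0x5c: fa⊕5c=a6, 00⊕5c=5c, 00⊕5c=5c, 00⊕5c=5c.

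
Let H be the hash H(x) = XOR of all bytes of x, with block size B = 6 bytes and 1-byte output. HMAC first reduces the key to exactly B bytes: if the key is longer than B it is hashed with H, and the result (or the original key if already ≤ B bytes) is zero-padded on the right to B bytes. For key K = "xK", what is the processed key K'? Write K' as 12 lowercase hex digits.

Key "xK" = 78 4b is 2 bytes ≤ B = 6; zero-pad to 6 bytes: K' = 78 4b 00 00 00 00.

784b00000000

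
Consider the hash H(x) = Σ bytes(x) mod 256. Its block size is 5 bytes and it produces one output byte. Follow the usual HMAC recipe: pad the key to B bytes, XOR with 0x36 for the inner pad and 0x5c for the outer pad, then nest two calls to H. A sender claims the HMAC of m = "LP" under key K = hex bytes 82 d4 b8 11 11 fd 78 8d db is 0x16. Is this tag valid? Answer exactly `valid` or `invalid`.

invalid

Key hex bytes 82 d4 b8 11 11 fd 78 8d db is 9 bytes > B = 5, so hash it first: H(key) = 0d, then zero-pad to 5 bytes: K' = 0d 00 00 00 00.
K' ⊕ ipad = 3b 36 36 36 36; K' ⊕ opad = 51 5c 5c 5c 5c.
Inner hash: sum = 59+54+54+54+54+76+80 = 431; mod 256 = 175 → af.
Outer hash (recomputed tag): sum = 81+92+92+92+92+175 = 624; mod 256 = 112 → 70.
Recomputed tag = 70; claimed = 16 → mismatch.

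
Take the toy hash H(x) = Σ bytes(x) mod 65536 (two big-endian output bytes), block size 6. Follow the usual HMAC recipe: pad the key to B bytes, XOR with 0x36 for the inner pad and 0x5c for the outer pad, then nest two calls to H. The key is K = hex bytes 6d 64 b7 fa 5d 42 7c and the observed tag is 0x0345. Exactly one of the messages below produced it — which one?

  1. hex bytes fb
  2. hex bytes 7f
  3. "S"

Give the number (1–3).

Key hex bytes 6d 64 b7 fa 5d 42 7c is 7 bytes > B = 6, so hash it first: H(key) = 03 9d, then zero-pad to 6 bytes: K' = 03 9d 00 00 00 00.
K' ⊕ ipad = 35 ab 36 36 36 36; K' ⊕ opad = 5f c1 5c 5c 5c 5c.
m1: inner = H(35 ab 36 36 36 36 fb) = 02 b3; tag = H(5f c1 5c 5c 5c 5c 02 b3) = 0345 ← matches
m2: inner = H(35 ab 36 36 36 36 7f) = 02 37; tag = H(5f c1 5c 5c 5c 5c 02 37) = 02c9
m3: inner = H(35 ab 36 36 36 36 53) = 02 0b; tag = H(5f c1 5c 5c 5c 5c 02 0b) = 029d

1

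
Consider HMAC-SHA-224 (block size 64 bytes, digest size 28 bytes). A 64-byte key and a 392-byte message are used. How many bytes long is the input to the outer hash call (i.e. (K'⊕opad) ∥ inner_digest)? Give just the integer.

Key is 64 ≤ 64 bytes, zero-padded: |K'| = 64.
Outer input = (K'⊕opad) ∥ H(inner) → 64 + 28 = 92 bytes.

92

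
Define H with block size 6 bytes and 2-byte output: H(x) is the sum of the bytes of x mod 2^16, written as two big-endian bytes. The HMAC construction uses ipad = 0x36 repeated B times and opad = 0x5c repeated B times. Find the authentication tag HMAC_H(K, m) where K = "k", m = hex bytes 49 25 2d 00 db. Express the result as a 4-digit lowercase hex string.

Key "k" = 6b is 1 byte ≤ B = 6; zero-pad to 6 bytes: K' = 6b 00 00 00 00 00.
K' ⊕ ipad = 5d 36 36 36 36 36.  K' ⊕ opad = 37 5c 5c 5c 5c 5c.
Inner input = (K'⊕ipad) ∥ m = 5d 36 36 36 36 36 ∥ 49 25 2d 00 db.
Inner hash: sum = 93+54+54+54+54+54+73+37+45+0+219 = 737 → 02 e1.
Outer input = (K'⊕opad) ∥ inner = 37 5c 5c 5c 5c 5c ∥ 02 e1.
Outer hash (tag): sum = 55+92+92+92+92+92+2+225 = 742 → 02 e6.

02e6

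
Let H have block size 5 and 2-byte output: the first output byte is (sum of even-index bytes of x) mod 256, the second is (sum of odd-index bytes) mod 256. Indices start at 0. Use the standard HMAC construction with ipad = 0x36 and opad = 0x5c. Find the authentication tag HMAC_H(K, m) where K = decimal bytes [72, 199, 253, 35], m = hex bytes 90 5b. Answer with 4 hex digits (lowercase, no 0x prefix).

a7f4

Key decimal bytes [72, 199, 253, 35] = 48 c7 fd 23 is 4 bytes ≤ B = 5; zero-pad to 5 bytes: K' = 48 c7 fd 23 00.
K' ⊕ ipad = 7e f1 cb 15 36.  K' ⊕ opad = 14 9b a1 7f 5c.
Inner input = (K'⊕ipad) ∥ m = 7e f1 cb 15 36 ∥ 90 5b.
Inner hash: even-index sum = 474 mod 256 = 218; odd-index sum = 406 mod 256 = 150 → da 96.
Outer input = (K'⊕opad) ∥ inner = 14 9b a1 7f 5c ∥ da 96.
Outer hash (tag): even-index sum = 423 mod 256 = 167; odd-index sum = 500 mod 256 = 244 → a7 f4.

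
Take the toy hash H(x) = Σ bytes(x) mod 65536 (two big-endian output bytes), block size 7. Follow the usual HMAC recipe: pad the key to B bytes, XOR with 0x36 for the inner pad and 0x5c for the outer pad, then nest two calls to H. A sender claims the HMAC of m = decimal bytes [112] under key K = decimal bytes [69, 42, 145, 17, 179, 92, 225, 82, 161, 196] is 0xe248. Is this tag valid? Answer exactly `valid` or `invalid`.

Key decimal bytes [69, 42, 145, 17, 179, 92, 225, 82, 161, 196] = 45 2a 91 11 b3 5c e1 52 a1 c4 is 10 bytes > B = 7, so hash it first: H(key) = 04 b8, then zero-pad to 7 bytes: K' = 04 b8 00 00 00 00 00.
K' ⊕ ipad = 32 8e 36 36 36 36 36; K' ⊕ opad = 58 e4 5c 5c 5c 5c 5c.
Inner hash: sum = 50+142+54+54+54+54+54+112 = 574 → 02 3e.
Outer hash (recomputed tag): sum = 88+228+92+92+92+92+92+2+62 = 840 → 03 48.
Recomputed tag = 0348; claimed = e248 → mismatch.

invalid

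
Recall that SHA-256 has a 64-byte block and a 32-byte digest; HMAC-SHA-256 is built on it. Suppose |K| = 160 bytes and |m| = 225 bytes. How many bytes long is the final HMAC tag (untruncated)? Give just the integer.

32

The tag is one SHA-256 digest: 32 bytes.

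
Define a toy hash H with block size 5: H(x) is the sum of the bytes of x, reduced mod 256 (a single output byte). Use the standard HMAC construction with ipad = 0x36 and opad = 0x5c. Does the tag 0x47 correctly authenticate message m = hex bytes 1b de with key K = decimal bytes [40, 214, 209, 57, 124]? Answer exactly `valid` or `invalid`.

Key decimal bytes [40, 214, 209, 57, 124] = 28 d6 d1 39 7c is exactly B = 5 bytes: K' = 28 d6 d1 39 7c.
K' ⊕ ipad = 1e e0 e7 0f 4a; K' ⊕ opad = 74 8a 8d 65 20.
Inner hash: sum = 30+224+231+15+74+27+222 = 823; mod 256 = 55 → 37.
Outer hash (recomputed tag): sum = 116+138+141+101+32+55 = 583; mod 256 = 71 → 47.
Recomputed tag = 47; claimed = 47 → match.

valid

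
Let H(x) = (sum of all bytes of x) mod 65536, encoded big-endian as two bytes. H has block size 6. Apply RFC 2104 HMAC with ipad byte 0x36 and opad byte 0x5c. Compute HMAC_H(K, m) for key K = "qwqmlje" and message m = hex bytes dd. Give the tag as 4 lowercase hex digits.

024f

Key "qwqmlje" = 71 77 71 6d 6c 6a 65 is 7 bytes > B = 6, so hash it first: H(key) = 03 01, then zero-pad to 6 bytes: K' = 03 01 00 00 00 00.
K' ⊕ ipad = 35 37 36 36 36 36.  K' ⊕ opad = 5f 5d 5c 5c 5c 5c.
Inner input = (K'⊕ipad) ∥ m = 35 37 36 36 36 36 ∥ dd.
Inner hash: sum = 53+55+54+54+54+54+221 = 545 → 02 21.
Outer input = (K'⊕opad) ∥ inner = 5f 5d 5c 5c 5c 5c ∥ 02 21.
Outer hash (tag): sum = 95+93+92+92+92+92+2+33 = 591 → 02 4f.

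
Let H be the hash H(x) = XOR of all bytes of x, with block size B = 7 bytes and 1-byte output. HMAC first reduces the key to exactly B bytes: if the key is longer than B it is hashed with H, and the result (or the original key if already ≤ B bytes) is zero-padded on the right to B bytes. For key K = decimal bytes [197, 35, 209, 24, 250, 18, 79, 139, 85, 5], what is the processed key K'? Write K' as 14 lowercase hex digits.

53000000000000

|K| = 10 > B = 7, so first hash the key.
H(K): XOR c5⊕23⊕d1⊕18⊕fa⊕12⊕4f⊕8b⊕55⊕05 = 53.
Zero-pad H(K) = 53 to 7 bytes: K' = 53 00 00 00 00 00 00.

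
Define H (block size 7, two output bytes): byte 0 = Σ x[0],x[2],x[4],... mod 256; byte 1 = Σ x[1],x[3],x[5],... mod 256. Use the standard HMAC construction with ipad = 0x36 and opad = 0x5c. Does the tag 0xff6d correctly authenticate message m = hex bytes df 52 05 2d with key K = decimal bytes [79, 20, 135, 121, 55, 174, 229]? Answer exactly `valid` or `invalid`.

invalid

Key decimal bytes [79, 20, 135, 121, 55, 174, 229] = 4f 14 87 79 37 ae e5 is exactly B = 7 bytes: K' = 4f 14 87 79 37 ae e5.
K' ⊕ ipad = 79 22 b1 4f 01 98 d3; K' ⊕ opad = 13 48 db 25 6b f2 b9.
Inner hash: even-index sum = 637 mod 256 = 125; odd-index sum = 493 mod 256 = 237 → 7d ed.
Outer hash (recomputed tag): even-index sum = 767 mod 256 = 255; odd-index sum = 476 mod 256 = 220 → ff dc.
Recomputed tag = ffdc; claimed = ff6d → mismatch.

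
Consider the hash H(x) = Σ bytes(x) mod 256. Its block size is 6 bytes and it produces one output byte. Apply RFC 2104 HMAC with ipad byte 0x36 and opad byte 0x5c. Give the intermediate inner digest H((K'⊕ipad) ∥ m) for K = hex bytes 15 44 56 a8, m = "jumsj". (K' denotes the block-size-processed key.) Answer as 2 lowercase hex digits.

Key hex bytes 15 44 56 a8 is 4 bytes ≤ B = 6; zero-pad to 6 bytes: K' = 15 44 56 a8 00 00.
K' ⊕ ipad = 23 72 60 9e 36 36.
Inner input = 23 72 60 9e 36 36 ∥ 6a 75 6d 73 6a.
Inner hash: sum = 35+114+96+158+54+54+106+117+109+115+106 = 1064; mod 256 = 40 → 28.

28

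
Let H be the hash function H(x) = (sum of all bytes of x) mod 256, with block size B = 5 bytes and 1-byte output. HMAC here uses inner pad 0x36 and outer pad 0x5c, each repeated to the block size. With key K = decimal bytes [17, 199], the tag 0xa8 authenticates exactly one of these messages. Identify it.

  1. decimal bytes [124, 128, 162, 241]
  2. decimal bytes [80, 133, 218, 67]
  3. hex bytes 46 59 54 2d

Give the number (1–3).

Key decimal bytes [17, 199] = 11 c7 is 2 bytes ≤ B = 5; zero-pad to 5 bytes: K' = 11 c7 00 00 00.
K' ⊕ ipad = 27 f1 36 36 36; K' ⊕ opad = 4d 9b 5c 5c 5c.
m1: inner = H(27 f1 36 36 36 7c 80 a2 f1) = 49; tag = H(4d 9b 5c 5c 5c 49) = 45
m2: inner = H(27 f1 36 36 36 50 85 da 43) = ac; tag = H(4d 9b 5c 5c 5c ac) = a8 ← matches
m3: inner = H(27 f1 36 36 36 46 59 54 2d) = da; tag = H(4d 9b 5c 5c 5c da) = d6

2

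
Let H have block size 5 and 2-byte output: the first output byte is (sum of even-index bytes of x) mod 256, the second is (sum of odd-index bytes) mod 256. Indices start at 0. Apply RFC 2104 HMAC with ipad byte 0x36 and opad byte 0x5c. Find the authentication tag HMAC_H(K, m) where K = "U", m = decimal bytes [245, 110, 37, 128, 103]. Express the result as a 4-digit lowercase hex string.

ae75

Key "U" = 55 is 1 byte ≤ B = 5; zero-pad to 5 bytes: K' = 55 00 00 00 00.
K' ⊕ ipad = 63 36 36 36 36.  K' ⊕ opad = 09 5c 5c 5c 5c.
Inner input = (K'⊕ipad) ∥ m = 63 36 36 36 36 ∥ f5 6e 25 80 67.
Inner hash: even-index sum = 445 mod 256 = 189; odd-index sum = 493 mod 256 = 237 → bd ed.
Outer input = (K'⊕opad) ∥ inner = 09 5c 5c 5c 5c ∥ bd ed.
Outer hash (tag): even-index sum = 430 mod 256 = 174; odd-index sum = 373 mod 256 = 117 → ae 75.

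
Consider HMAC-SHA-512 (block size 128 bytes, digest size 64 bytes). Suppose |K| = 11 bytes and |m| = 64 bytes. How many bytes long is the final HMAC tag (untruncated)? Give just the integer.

The tag is one SHA-512 digest: 64 bytes.

64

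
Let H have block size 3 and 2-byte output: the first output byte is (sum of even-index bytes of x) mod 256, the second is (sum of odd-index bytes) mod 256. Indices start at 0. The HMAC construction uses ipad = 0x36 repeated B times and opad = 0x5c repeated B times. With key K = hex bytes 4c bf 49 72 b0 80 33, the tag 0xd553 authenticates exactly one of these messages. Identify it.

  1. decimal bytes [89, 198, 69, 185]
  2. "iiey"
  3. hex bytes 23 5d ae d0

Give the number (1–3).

Key hex bytes 4c bf 49 72 b0 80 33 is 7 bytes > B = 3, so hash it first: H(key) = 78 b1, then zero-pad to 3 bytes: K' = 78 b1 00.
K' ⊕ ipad = 4e 87 36; K' ⊕ opad = 24 ed 5c.
m1: inner = H(4e 87 36 59 c6 45 b9) = 03 25; tag = H(24 ed 5c 03 25) = a5f0
m2: inner = H(4e 87 36 69 69 65 79) = 66 55; tag = H(24 ed 5c 66 55) = d553 ← matches
m3: inner = H(4e 87 36 23 5d ae d0) = b1 58; tag = H(24 ed 5c b1 58) = d89e

2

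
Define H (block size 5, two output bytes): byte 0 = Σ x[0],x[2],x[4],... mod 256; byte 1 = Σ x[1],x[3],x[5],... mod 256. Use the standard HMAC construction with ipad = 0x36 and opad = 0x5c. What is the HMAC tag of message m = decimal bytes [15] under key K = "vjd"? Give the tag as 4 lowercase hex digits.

Key "vjd" = 76 6a 64 is 3 bytes ≤ B = 5; zero-pad to 5 bytes: K' = 76 6a 64 00 00.
K' ⊕ ipad = 40 5c 52 36 36.  K' ⊕ opad = 2a 36 38 5c 5c.
Inner input = (K'⊕ipad) ∥ m = 40 5c 52 36 36 ∥ 0f.
Inner hash: even-index sum = 200 mod 256 = 200; odd-index sum = 161 mod 256 = 161 → c8 a1.
Outer input = (K'⊕opad) ∥ inner = 2a 36 38 5c 5c ∥ c8 a1.
Outer hash (tag): even-index sum = 351 mod 256 = 95; odd-index sum = 346 mod 256 = 90 → 5f 5a.

5f5a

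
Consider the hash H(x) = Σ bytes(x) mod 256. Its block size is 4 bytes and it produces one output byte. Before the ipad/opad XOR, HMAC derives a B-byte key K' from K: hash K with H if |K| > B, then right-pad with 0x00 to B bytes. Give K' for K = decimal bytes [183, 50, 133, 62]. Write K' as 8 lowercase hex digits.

Key decimal bytes [183, 50, 133, 62] = b7 32 85 3e is exactly B = 4 bytes: K' = b7 32 85 3e.

b732853e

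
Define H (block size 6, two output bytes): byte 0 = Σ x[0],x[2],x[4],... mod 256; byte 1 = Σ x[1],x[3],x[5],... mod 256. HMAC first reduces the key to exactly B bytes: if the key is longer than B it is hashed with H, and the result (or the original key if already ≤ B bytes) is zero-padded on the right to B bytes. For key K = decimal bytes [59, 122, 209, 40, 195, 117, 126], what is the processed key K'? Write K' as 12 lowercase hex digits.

|K| = 7 > B = 6, so first hash the key.
H(K): even-index sum = 589 mod 256 = 77; odd-index sum = 279 mod 256 = 23 → 4d 17.
Zero-pad H(K) = 4d 17 to 6 bytes: K' = 4d 17 00 00 00 00.

4d1700000000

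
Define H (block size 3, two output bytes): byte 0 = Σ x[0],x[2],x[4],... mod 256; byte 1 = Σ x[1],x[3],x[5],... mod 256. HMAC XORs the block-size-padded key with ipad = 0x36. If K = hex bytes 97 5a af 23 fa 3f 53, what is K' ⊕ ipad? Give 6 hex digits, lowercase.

a58a36

Key hex bytes 97 5a af 23 fa 3f 53 is 7 bytes > B = 3, so hash it first: H(key) = 93 bc, then zero-pad to 3 bytes: K' = 93 bc 00.
XOR each byte with 0x36: 93⊕36=a5, bc⊕36=8a, 00⊕36=36.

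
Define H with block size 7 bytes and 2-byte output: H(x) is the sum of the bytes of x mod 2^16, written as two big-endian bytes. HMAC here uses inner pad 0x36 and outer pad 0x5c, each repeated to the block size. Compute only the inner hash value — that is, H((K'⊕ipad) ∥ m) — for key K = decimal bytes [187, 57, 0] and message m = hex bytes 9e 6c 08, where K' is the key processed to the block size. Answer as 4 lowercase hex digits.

Key decimal bytes [187, 57, 0] = bb 39 00 is 3 bytes ≤ B = 7; zero-pad to 7 bytes: K' = bb 39 00 00 00 00 00.
K' ⊕ ipad = 8d 0f 36 36 36 36 36.
Inner input = 8d 0f 36 36 36 36 36 ∥ 9e 6c 08.
Inner hash: sum = 141+15+54+54+54+54+54+158+108+8 = 700 → 02 bc.

02bc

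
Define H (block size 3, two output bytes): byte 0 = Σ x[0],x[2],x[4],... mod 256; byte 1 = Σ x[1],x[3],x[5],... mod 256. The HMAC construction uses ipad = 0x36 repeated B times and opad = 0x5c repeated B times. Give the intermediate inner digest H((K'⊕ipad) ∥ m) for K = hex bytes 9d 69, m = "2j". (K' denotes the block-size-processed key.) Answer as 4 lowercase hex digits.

Key hex bytes 9d 69 is 2 bytes ≤ B = 3; zero-pad to 3 bytes: K' = 9d 69 00.
K' ⊕ ipad = ab 5f 36.
Inner input = ab 5f 36 ∥ 32 6a.
Inner hash: even-index sum = 331 mod 256 = 75; odd-index sum = 145 mod 256 = 145 → 4b 91.

4b91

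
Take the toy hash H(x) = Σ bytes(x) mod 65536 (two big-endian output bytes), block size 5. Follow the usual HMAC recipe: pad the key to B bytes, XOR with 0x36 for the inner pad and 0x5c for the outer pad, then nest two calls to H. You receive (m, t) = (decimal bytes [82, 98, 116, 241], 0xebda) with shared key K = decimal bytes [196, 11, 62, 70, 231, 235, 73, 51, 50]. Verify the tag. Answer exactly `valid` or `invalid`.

invalid

Key decimal bytes [196, 11, 62, 70, 231, 235, 73, 51, 50] = c4 0b 3e 46 e7 eb 49 33 32 is 9 bytes > B = 5, so hash it first: H(key) = 03 d3, then zero-pad to 5 bytes: K' = 03 d3 00 00 00.
K' ⊕ ipad = 35 e5 36 36 36; K' ⊕ opad = 5f 8f 5c 5c 5c.
Inner hash: sum = 53+229+54+54+54+82+98+116+241 = 981 → 03 d5.
Outer hash (recomputed tag): sum = 95+143+92+92+92+3+213 = 730 → 02 da.
Recomputed tag = 02da; claimed = ebda → mismatch.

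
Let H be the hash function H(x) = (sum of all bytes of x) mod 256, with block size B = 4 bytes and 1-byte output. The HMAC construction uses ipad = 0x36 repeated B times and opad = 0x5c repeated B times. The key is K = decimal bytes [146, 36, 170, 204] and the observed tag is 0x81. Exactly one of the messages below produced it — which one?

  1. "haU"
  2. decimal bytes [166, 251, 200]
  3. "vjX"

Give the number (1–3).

Key decimal bytes [146, 36, 170, 204] = 92 24 aa cc is exactly B = 4 bytes: K' = 92 24 aa cc.
K' ⊕ ipad = a4 12 9c fa; K' ⊕ opad = ce 78 f6 90.
m1: inner = H(a4 12 9c fa 68 61 55) = 6a; tag = H(ce 78 f6 90 6a) = 36
m2: inner = H(a4 12 9c fa a6 fb c8) = b5; tag = H(ce 78 f6 90 b5) = 81 ← matches
m3: inner = H(a4 12 9c fa 76 6a 58) = 84; tag = H(ce 78 f6 90 84) = 50

2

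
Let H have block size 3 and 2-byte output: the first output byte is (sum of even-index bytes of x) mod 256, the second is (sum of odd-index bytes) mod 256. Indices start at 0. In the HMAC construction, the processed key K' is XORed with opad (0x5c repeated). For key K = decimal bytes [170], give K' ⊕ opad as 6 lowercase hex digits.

Key decimal bytes [170] = aa is 1 byte ≤ B = 3; zero-pad to 3 bytes: K' = aa 00 00.
XOR each byte with 0x5c: aa⊕5c=f6, 00⊕5c=5c, 00⊕5c=5c.

f65c5c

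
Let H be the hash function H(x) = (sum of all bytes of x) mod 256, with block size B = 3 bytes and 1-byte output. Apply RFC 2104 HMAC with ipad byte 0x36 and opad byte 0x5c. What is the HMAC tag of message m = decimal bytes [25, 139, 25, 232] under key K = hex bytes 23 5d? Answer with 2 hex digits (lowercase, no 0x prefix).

37

Key hex bytes 23 5d is 2 bytes ≤ B = 3; zero-pad to 3 bytes: K' = 23 5d 00.
K' ⊕ ipad = 15 6b 36.  K' ⊕ opad = 7f 01 5c.
Inner input = (K'⊕ipad) ∥ m = 15 6b 36 ∥ 19 8b 19 e8.
Inner hash: sum = 21+107+54+25+139+25+232 = 603; mod 256 = 91 → 5b.
Outer input = (K'⊕opad) ∥ inner = 7f 01 5c ∥ 5b.
Outer hash (tag): sum = 127+1+92+91 = 311; mod 256 = 55 → 37.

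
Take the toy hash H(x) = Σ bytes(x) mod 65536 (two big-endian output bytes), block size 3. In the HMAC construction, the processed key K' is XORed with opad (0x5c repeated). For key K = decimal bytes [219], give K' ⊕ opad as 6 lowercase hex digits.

875c5c

Key decimal bytes [219] = db is 1 byte ≤ B = 3; zero-pad to 3 bytes: K' = db 00 00.
XOR each byte with 0x5c: db⊕5c=87, 00⊕5c=5c, 00⊕5c=5c.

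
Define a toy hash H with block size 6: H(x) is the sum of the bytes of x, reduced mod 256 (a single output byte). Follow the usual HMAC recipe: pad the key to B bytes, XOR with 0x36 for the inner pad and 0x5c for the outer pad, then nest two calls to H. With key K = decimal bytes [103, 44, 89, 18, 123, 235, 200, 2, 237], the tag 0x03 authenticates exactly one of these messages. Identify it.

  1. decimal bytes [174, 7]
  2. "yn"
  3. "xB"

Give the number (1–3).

1

Key decimal bytes [103, 44, 89, 18, 123, 235, 200, 2, 237] = 67 2c 59 12 7b eb c8 02 ed is 9 bytes > B = 6, so hash it first: H(key) = 1b, then zero-pad to 6 bytes: K' = 1b 00 00 00 00 00.
K' ⊕ ipad = 2d 36 36 36 36 36; K' ⊕ opad = 47 5c 5c 5c 5c 5c.
m1: inner = H(2d 36 36 36 36 36 ae 07) = f0; tag = H(47 5c 5c 5c 5c 5c f0) = 03 ← matches
m2: inner = H(2d 36 36 36 36 36 79 6e) = 22; tag = H(47 5c 5c 5c 5c 5c 22) = 35
m3: inner = H(2d 36 36 36 36 36 78 42) = f5; tag = H(47 5c 5c 5c 5c 5c f5) = 08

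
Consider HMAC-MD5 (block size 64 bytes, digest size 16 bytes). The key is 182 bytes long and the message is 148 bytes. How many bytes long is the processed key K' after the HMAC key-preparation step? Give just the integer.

Key is 182 > 64 bytes, so it is hashed to 16 bytes then zero-padded to 64: |K'| = 64.

64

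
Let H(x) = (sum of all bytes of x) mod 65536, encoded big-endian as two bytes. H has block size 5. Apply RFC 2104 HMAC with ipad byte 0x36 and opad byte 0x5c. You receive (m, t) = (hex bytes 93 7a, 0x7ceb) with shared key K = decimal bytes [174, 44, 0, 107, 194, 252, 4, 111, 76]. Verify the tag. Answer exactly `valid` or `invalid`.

Key decimal bytes [174, 44, 0, 107, 194, 252, 4, 111, 76] = ae 2c 00 6b c2 fc 04 6f 4c is 9 bytes > B = 5, so hash it first: H(key) = 03 c2, then zero-pad to 5 bytes: K' = 03 c2 00 00 00.
K' ⊕ ipad = 35 f4 36 36 36; K' ⊕ opad = 5f 9e 5c 5c 5c.
Inner hash: sum = 53+244+54+54+54+147+122 = 728 → 02 d8.
Outer hash (recomputed tag): sum = 95+158+92+92+92+2+216 = 747 → 02 eb.
Recomputed tag = 02eb; claimed = 7ceb → mismatch.

invalid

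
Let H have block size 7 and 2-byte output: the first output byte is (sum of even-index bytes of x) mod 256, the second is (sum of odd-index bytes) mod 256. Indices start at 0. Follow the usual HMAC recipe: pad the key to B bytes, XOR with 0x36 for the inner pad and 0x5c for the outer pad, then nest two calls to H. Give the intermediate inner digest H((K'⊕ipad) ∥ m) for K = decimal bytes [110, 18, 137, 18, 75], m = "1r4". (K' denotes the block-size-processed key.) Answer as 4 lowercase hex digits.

3ce3

Key decimal bytes [110, 18, 137, 18, 75] = 6e 12 89 12 4b is 5 bytes ≤ B = 7; zero-pad to 7 bytes: K' = 6e 12 89 12 4b 00 00.
K' ⊕ ipad = 58 24 bf 24 7d 36 36.
Inner input = 58 24 bf 24 7d 36 36 ∥ 31 72 34.
Inner hash: even-index sum = 572 mod 256 = 60; odd-index sum = 227 mod 256 = 227 → 3c e3.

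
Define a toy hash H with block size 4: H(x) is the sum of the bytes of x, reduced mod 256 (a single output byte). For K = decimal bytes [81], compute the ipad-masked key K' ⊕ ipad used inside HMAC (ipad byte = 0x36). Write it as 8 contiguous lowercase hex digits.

67363636

Key decimal bytes [81] = 51 is 1 byte ≤ B = 4; zero-pad to 4 bytes: K' = 51 00 00 00.
XOR each byte with 0x36: 51⊕36=67, 00⊕36=36, 00⊕36=36, 00⊕36=36.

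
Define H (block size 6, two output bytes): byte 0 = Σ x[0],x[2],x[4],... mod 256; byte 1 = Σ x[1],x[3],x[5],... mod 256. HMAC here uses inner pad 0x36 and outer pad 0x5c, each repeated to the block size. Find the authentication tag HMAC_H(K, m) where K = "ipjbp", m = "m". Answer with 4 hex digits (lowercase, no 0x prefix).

Key "ipjbp" = 69 70 6a 62 70 is 5 bytes ≤ B = 6; zero-pad to 6 bytes: K' = 69 70 6a 62 70 00.
K' ⊕ ipad = 5f 46 5c 54 46 36.  K' ⊕ opad = 35 2c 36 3e 2c 5c.
Inner input = (K'⊕ipad) ∥ m = 5f 46 5c 54 46 36 ∥ 6d.
Inner hash: even-index sum = 366 mod 256 = 110; odd-index sum = 208 mod 256 = 208 → 6e d0.
Outer input = (K'⊕opad) ∥ inner = 35 2c 36 3e 2c 5c ∥ 6e d0.
Outer hash (tag): even-index sum = 261 mod 256 = 5; odd-index sum = 406 mod 256 = 150 → 05 96.

0596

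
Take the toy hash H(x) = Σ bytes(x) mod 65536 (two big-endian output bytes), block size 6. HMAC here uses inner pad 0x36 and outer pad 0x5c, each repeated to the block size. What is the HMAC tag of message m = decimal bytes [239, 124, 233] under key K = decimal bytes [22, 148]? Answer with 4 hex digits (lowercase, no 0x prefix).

Key decimal bytes [22, 148] = 16 94 is 2 bytes ≤ B = 6; zero-pad to 6 bytes: K' = 16 94 00 00 00 00.
K' ⊕ ipad = 20 a2 36 36 36 36.  K' ⊕ opad = 4a c8 5c 5c 5c 5c.
Inner input = (K'⊕ipad) ∥ m = 20 a2 36 36 36 36 ∥ ef 7c e9.
Inner hash: sum = 32+162+54+54+54+54+239+124+233 = 1006 → 03 ee.
Outer input = (K'⊕opad) ∥ inner = 4a c8 5c 5c 5c 5c ∥ 03 ee.
Outer hash (tag): sum = 74+200+92+92+92+92+3+238 = 883 → 03 73.

0373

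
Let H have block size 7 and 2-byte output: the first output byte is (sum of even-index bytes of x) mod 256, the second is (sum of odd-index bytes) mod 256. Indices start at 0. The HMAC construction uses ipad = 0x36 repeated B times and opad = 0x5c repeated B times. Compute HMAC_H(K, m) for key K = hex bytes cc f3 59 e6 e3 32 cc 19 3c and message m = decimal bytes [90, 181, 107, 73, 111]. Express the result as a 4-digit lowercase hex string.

12f6

Key hex bytes cc f3 59 e6 e3 32 cc 19 3c is 9 bytes > B = 7, so hash it first: H(key) = 10 24, then zero-pad to 7 bytes: K' = 10 24 00 00 00 00 00.
K' ⊕ ipad = 26 12 36 36 36 36 36.  K' ⊕ opad = 4c 78 5c 5c 5c 5c 5c.
Inner input = (K'⊕ipad) ∥ m = 26 12 36 36 36 36 36 ∥ 5a b5 6b 49 6f.
Inner hash: even-index sum = 454 mod 256 = 198; odd-index sum = 434 mod 256 = 178 → c6 b2.
Outer input = (K'⊕opad) ∥ inner = 4c 78 5c 5c 5c 5c 5c ∥ c6 b2.
Outer hash (tag): even-index sum = 530 mod 256 = 18; odd-index sum = 502 mod 256 = 246 → 12 f6.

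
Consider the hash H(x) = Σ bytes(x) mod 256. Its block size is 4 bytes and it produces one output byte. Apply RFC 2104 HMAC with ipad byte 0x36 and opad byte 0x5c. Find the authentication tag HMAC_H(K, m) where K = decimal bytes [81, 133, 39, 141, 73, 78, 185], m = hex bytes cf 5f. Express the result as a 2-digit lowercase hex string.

Key decimal bytes [81, 133, 39, 141, 73, 78, 185] = 51 85 27 8d 49 4e b9 is 7 bytes > B = 4, so hash it first: H(key) = da, then zero-pad to 4 bytes: K' = da 00 00 00.
K' ⊕ ipad = ec 36 36 36.  K' ⊕ opad = 86 5c 5c 5c.
Inner input = (K'⊕ipad) ∥ m = ec 36 36 36 ∥ cf 5f.
Inner hash: sum = 236+54+54+54+207+95 = 700; mod 256 = 188 → bc.
Outer input = (K'⊕opad) ∥ inner = 86 5c 5c 5c ∥ bc.
Outer hash (tag): sum = 134+92+92+92+188 = 598; mod 256 = 86 → 56.

56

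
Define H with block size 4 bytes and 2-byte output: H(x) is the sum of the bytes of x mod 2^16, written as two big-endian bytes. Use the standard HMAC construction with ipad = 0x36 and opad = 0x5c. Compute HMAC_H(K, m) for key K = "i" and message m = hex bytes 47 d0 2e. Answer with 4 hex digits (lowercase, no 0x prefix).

Key "i" = 69 is 1 byte ≤ B = 4; zero-pad to 4 bytes: K' = 69 00 00 00.
K' ⊕ ipad = 5f 36 36 36.  K' ⊕ opad = 35 5c 5c 5c.
Inner input = (K'⊕ipad) ∥ m = 5f 36 36 36 ∥ 47 d0 2e.
Inner hash: sum = 95+54+54+54+71+208+46 = 582 → 02 46.
Outer input = (K'⊕opad) ∥ inner = 35 5c 5c 5c ∥ 02 46.
Outer hash (tag): sum = 53+92+92+92+2+70 = 401 → 01 91.

0191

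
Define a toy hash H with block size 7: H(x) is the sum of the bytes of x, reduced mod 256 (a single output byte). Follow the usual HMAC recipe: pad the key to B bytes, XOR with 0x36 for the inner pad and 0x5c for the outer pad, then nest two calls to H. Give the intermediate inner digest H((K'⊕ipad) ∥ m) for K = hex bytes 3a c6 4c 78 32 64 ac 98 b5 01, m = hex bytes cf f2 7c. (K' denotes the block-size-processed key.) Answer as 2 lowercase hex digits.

e3

Key hex bytes 3a c6 4c 78 32 64 ac 98 b5 01 is 10 bytes > B = 7, so hash it first: H(key) = 54, then zero-pad to 7 bytes: K' = 54 00 00 00 00 00 00.
K' ⊕ ipad = 62 36 36 36 36 36 36.
Inner input = 62 36 36 36 36 36 36 ∥ cf f2 7c.
Inner hash: sum = 98+54+54+54+54+54+54+207+242+124 = 995; mod 256 = 227 → e3.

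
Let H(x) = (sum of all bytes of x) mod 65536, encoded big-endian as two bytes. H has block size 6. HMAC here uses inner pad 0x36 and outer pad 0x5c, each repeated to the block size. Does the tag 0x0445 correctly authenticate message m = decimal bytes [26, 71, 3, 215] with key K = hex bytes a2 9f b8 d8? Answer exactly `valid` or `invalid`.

valid

Key hex bytes a2 9f b8 d8 is 4 bytes ≤ B = 6; zero-pad to 6 bytes: K' = a2 9f b8 d8 00 00.
K' ⊕ ipad = 94 a9 8e ee 36 36; K' ⊕ opad = fe c3 e4 84 5c 5c.
Inner hash: sum = 148+169+142+238+54+54+26+71+3+215 = 1120 → 04 60.
Outer hash (recomputed tag): sum = 254+195+228+132+92+92+4+96 = 1093 → 04 45.
Recomputed tag = 0445; claimed = 0445 → match.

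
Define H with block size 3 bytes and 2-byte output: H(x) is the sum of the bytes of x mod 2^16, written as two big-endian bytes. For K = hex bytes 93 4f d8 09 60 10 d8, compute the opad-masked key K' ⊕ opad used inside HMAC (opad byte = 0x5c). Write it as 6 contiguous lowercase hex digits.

Key hex bytes 93 4f d8 09 60 10 d8 is 7 bytes > B = 3, so hash it first: H(key) = 03 0b, then zero-pad to 3 bytes: K' = 03 0b 00.
XOR each byte with 0x5c: 03⊕5c=5f, 0b⊕5c=57, 00⊕5c=5c.

5f575c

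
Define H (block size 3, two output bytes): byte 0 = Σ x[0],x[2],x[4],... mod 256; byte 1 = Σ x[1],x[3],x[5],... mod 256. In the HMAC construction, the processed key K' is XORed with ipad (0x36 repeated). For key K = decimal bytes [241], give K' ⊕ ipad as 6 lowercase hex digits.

c73636

Key decimal bytes [241] = f1 is 1 byte ≤ B = 3; zero-pad to 3 bytes: K' = f1 00 00.
XOR each byte with 0x36: f1⊕36=c7, 00⊕36=36, 00⊕36=36.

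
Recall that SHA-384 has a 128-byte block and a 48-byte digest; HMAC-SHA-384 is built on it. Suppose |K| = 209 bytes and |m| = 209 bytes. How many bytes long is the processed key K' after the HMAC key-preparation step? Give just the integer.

128

Key is 209 > 128 bytes, so it is hashed to 48 bytes then zero-padded to 128: |K'| = 128.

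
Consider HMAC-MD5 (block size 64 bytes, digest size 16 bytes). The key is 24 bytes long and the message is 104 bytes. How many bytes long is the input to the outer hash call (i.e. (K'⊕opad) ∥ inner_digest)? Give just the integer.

Key is 24 ≤ 64 bytes, zero-padded: |K'| = 64.
Outer input = (K'⊕opad) ∥ H(inner) → 64 + 16 = 80 bytes.

80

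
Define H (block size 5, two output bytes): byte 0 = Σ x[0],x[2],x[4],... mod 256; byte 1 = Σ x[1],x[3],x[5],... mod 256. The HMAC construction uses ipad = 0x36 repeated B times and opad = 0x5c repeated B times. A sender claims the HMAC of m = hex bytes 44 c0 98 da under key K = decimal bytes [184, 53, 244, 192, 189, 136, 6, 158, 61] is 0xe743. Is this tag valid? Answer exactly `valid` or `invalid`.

Key decimal bytes [184, 53, 244, 192, 189, 136, 6, 158, 61] = b8 35 f4 c0 bd 88 06 9e 3d is 9 bytes > B = 5, so hash it first: H(key) = ac 1b, then zero-pad to 5 bytes: K' = ac 1b 00 00 00.
K' ⊕ ipad = 9a 2d 36 36 36; K' ⊕ opad = f0 47 5c 5c 5c.
Inner hash: even-index sum = 672 mod 256 = 160; odd-index sum = 319 mod 256 = 63 → a0 3f.
Outer hash (recomputed tag): even-index sum = 487 mod 256 = 231; odd-index sum = 323 mod 256 = 67 → e7 43.
Recomputed tag = e743; claimed = e743 → match.

valid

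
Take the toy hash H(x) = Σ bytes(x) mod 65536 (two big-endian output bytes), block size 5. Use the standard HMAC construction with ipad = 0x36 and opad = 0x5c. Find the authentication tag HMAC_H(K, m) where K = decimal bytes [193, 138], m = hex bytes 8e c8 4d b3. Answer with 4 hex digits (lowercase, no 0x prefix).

Key decimal bytes [193, 138] = c1 8a is 2 bytes ≤ B = 5; zero-pad to 5 bytes: K' = c1 8a 00 00 00.
K' ⊕ ipad = f7 bc 36 36 36.  K' ⊕ opad = 9d d6 5c 5c 5c.
Inner input = (K'⊕ipad) ∥ m = f7 bc 36 36 36 ∥ 8e c8 4d b3.
Inner hash: sum = 247+188+54+54+54+142+200+77+179 = 1195 → 04 ab.
Outer input = (K'⊕opad) ∥ inner = 9d d6 5c 5c 5c ∥ 04 ab.
Outer hash (tag): sum = 157+214+92+92+92+4+171 = 822 → 03 36.

0336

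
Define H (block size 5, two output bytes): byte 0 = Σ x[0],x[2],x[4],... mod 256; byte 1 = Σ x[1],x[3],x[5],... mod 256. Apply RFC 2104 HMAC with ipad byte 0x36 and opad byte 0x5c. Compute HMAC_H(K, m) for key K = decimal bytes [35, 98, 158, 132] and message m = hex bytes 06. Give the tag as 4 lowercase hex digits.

Key decimal bytes [35, 98, 158, 132] = 23 62 9e 84 is 4 bytes ≤ B = 5; zero-pad to 5 bytes: K' = 23 62 9e 84 00.
K' ⊕ ipad = 15 54 a8 b2 36.  K' ⊕ opad = 7f 3e c2 d8 5c.
Inner input = (K'⊕ipad) ∥ m = 15 54 a8 b2 36 ∥ 06.
Inner hash: even-index sum = 243 mod 256 = 243; odd-index sum = 268 mod 256 = 12 → f3 0c.
Outer input = (K'⊕opad) ∥ inner = 7f 3e c2 d8 5c ∥ f3 0c.
Outer hash (tag): even-index sum = 425 mod 256 = 169; odd-index sum = 521 mod 256 = 9 → a9 09.

a909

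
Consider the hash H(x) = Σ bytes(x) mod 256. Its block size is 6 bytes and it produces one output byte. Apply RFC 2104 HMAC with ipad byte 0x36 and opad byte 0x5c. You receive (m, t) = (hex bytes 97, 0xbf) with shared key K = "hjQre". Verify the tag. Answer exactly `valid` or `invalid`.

valid

Key "hjQre" = 68 6a 51 72 65 is 5 bytes ≤ B = 6; zero-pad to 6 bytes: K' = 68 6a 51 72 65 00.
K' ⊕ ipad = 5e 5c 67 44 53 36; K' ⊕ opad = 34 36 0d 2e 39 5c.
Inner hash: sum = 94+92+103+68+83+54+151 = 645; mod 256 = 133 → 85.
Outer hash (recomputed tag): sum = 52+54+13+46+57+92+133 = 447; mod 256 = 191 → bf.
Recomputed tag = bf; claimed = bf → match.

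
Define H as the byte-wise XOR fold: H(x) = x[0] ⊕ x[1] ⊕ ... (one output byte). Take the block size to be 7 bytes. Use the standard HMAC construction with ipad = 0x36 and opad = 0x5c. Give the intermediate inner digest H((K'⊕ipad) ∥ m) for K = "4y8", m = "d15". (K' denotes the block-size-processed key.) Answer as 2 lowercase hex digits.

Key "4y8" = 34 79 38 is 3 bytes ≤ B = 7; zero-pad to 7 bytes: K' = 34 79 38 00 00 00 00.
K' ⊕ ipad = 02 4f 0e 36 36 36 36.
Inner input = 02 4f 0e 36 36 36 36 ∥ 64 31 35.
Inner hash: XOR 02⊕4f⊕0e⊕36⊕36⊕36⊕36⊕64⊕31⊕35 = 23.

23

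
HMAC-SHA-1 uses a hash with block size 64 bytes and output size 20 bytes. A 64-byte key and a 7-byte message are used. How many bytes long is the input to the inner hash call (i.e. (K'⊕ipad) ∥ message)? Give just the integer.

71

Key is 64 ≤ 64 bytes, zero-padded: |K'| = 64.
Inner input = (K'⊕ipad) ∥ m → 64 + 7 = 71 bytes.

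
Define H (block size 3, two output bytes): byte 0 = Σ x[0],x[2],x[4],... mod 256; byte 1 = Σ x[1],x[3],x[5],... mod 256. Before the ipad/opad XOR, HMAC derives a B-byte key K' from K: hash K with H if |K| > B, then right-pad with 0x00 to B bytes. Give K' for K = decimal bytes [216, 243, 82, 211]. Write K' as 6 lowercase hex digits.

|K| = 4 > B = 3, so first hash the key.
H(K): even-index sum = 298 mod 256 = 42; odd-index sum = 454 mod 256 = 198 → 2a c6.
Zero-pad H(K) = 2a c6 to 3 bytes: K' = 2a c6 00.

2ac600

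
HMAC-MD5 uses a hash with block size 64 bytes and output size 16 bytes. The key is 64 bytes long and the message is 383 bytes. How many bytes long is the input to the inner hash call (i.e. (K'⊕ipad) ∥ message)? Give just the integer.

Key is 64 ≤ 64 bytes, zero-padded: |K'| = 64.
Inner input = (K'⊕ipad) ∥ m → 64 + 383 = 447 bytes.

447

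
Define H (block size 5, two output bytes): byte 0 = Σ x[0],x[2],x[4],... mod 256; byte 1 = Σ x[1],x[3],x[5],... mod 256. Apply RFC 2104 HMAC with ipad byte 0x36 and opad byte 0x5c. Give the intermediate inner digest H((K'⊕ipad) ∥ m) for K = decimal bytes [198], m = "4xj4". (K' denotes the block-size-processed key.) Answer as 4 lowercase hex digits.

Key decimal bytes [198] = c6 is 1 byte ≤ B = 5; zero-pad to 5 bytes: K' = c6 00 00 00 00.
K' ⊕ ipad = f0 36 36 36 36.
Inner input = f0 36 36 36 36 ∥ 34 78 6a 34.
Inner hash: even-index sum = 520 mod 256 = 8; odd-index sum = 266 mod 256 = 10 → 08 0a.

080a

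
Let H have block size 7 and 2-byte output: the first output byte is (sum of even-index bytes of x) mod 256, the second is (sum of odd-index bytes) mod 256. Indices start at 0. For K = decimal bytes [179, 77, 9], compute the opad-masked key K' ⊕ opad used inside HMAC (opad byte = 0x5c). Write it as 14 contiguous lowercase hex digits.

Key decimal bytes [179, 77, 9] = b3 4d 09 is 3 bytes ≤ B = 7; zero-pad to 7 bytes: K' = b3 4d 09 00 00 00 00.
XOR each byte with 0x5c: b3⊕5c=ef, 4d⊕5c=11, 09⊕5c=55, 00⊕5c=5c, 00⊕5c=5c, 00⊕5c=5c, 00⊕5c=5c.

ef11555c5c5c5c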